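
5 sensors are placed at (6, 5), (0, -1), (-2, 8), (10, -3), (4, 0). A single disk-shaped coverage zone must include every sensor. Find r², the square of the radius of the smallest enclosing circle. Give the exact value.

The farthest pair is (-2, 8)–(10, -3) with squared distance 265. The circle on this segment as diameter has centre (4, 2.5) and r² = 265/4 = 66.25.
Check (6, 5): distance² to centre = 10.25 ≤ 66.25, so it lies inside.
All remaining points lie in this disk, and no smaller disk contains both endpoints, so this is the minimum enclosing circle.

66.25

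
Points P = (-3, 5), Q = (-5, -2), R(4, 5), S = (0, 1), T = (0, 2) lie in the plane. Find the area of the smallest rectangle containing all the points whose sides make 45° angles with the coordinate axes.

56

In coordinates u = x + y, v = x − y the rectangle is axis-aligned; the map (x,y)→(u,v) scales areas by 2.
u-values: 2, -7, 9, 1, 2; range = 9 − (-7) = 16.
v-values: -8, -3, -1, -1, -2; range = -1 − (-8) = 7.
Area = (16 × 7) / 2 = 56.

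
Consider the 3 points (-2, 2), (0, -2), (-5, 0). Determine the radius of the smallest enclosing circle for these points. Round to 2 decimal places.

Call the three points A, B, C in the order given.
Side lengths²: AB² = 20, AC² = 13, BC² = 29.
Since BC² = 29 < 20 + 13 = 33, the triangle is acute, so the smallest enclosing circle is the circumcircle.
Circumcentre = (-2.375, -0.6875), r² = 7.36328125.
r = √(7.36328125) ≈ 2.71.

2.71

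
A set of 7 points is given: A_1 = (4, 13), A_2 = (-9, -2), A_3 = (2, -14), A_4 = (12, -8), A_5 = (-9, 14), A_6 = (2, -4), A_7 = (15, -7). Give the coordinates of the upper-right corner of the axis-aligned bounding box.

(15, 14)

x-range [-9, 15], y-range [-14, 14].
The upper-right corner is (15, 14).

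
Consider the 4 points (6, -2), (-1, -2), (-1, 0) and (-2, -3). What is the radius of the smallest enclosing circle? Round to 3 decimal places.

4.031

By Welzl's lemma the MEC is supported by two points (diametrically opposite) or three points (on a circumcircle).
The farthest pair is (6, -2)–(-2, -3) with squared distance 65. The circle on this segment as diameter has centre (2, -2.5) and r² = 65/4 = 16.25.
Check (-1, -2): distance² to centre = 9.25 ≤ 16.25, so it lies inside.
All remaining points lie in this disk, and no smaller disk contains both endpoints, so this is the minimum enclosing circle.
r = √(16.25) ≈ 4.031.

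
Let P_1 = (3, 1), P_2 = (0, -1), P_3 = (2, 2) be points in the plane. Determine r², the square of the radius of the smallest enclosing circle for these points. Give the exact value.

Side lengths²: P_1P_2² = 13, P_1P_3² = 2, P_2P_3² = 13.
Since P_2P_3² = 13 < 13 + 2 = 15, the triangle is acute, so the smallest enclosing circle is the circumcircle.
Circumcentre = (1.3, 0.3), r² = 3.38.

3.38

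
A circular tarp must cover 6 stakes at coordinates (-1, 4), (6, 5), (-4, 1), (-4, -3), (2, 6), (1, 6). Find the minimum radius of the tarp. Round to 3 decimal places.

The minimum enclosing circle of a finite set is fixed by two of the points (as a diameter) or three (as a circumcircle).
The farthest pair is (6, 5)–(-4, -3) with squared distance 164. The circle on this segment as diameter has centre (1, 1) and r² = 164/4 = 41.
Check (-1, 4): distance² to centre = 13 ≤ 41, so it lies inside.
All remaining points lie in this disk, and no smaller disk contains both endpoints, so this is the minimum enclosing circle.
r = √41 ≈ 6.403.

6.403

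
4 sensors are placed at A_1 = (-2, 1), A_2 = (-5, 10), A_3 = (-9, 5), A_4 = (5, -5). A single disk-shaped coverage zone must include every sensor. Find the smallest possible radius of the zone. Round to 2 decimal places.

The minimum enclosing circle is determined by three boundary points: A_2, A_3, A_4.
Their circumcentre is (-9/22, 49/22) with r² = 19721/242.
The farthest remaining point A_1 is at distance² 977/242 ≤ 19721/242.
r = √(19721/242) ≈ 9.03.

9.03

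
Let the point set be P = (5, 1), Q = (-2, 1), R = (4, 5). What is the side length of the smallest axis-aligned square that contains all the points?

The bounding box has width 7 and height 4.
An axis-aligned square enclosing the set must have side ≥ max(width, height).
So the minimum side is max(7, 4) = 7.

7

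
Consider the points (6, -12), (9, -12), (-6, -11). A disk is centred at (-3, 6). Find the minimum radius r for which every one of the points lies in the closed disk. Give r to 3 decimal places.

21.633

The required radius is the distance from (-3, 6) to the farthest point.
Squared distances: 405, 468, 298.
Maximum is 468, attained at (9, -12).
r = √468 ≈ 21.633.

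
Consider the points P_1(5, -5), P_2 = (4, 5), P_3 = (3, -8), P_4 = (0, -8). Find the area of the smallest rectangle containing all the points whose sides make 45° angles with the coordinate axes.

In coordinates u = x + y, v = x − y the rectangle is axis-aligned; the map (x,y)→(u,v) scales areas by 2.
u-values: 0, 9, -5, -8; range = 9 − (-8) = 17.
v-values: 10, -1, 11, 8; range = 11 − (-1) = 12.
Area = (17 × 12) / 2 = 102.

102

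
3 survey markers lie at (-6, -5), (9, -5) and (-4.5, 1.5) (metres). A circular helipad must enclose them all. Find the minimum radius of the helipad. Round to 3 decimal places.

Call the three points A, B, C in the order given.
Side lengths²: AB² = 225, AC² = 44.5, BC² = 224.5.
Since AB² = 225 < 224.5 + 44.5 = 269, the triangle is acute, so the smallest enclosing circle is the circumcircle.
Circumcentre = (1.5, -43/13), r² = 39961/676.
r = √(39961/676) ≈ 7.689.

7.689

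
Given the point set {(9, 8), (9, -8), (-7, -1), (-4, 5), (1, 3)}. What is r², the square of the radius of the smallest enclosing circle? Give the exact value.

The minimum enclosing circle of a finite set is fixed by two of the points (as a diameter) or three (as a circumcircle).
The minimum enclosing circle is determined by three boundary points: (9, 8), (9, -8), (-7, -1).
Their circumcentre is (2.96875, 0) with r² = 100.3759765625.
The farthest remaining point (-4, 5) is at distance² 73.5634765625 ≤ 100.3759765625.

100.3759765625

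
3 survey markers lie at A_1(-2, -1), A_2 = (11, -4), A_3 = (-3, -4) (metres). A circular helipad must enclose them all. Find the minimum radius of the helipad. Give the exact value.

7

Side lengths²: A_1A_2² = 178, A_1A_3² = 10, A_2A_3² = 196.
Since A_2A_3² = 196 ≥ 178 + 10 = 188, the angle opposite A_2A_3 is not acute, so the smallest enclosing circle has A_2A_3 as diameter.
Centre = midpoint of A_2A_3 = (4, -4), r² = 196/4 = 49.
r = √49 = 7.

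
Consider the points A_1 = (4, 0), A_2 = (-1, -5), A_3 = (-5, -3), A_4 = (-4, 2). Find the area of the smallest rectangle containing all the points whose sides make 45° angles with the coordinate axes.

In coordinates u = x + y, v = x − y the rectangle is axis-aligned; the map (x,y)→(u,v) scales areas by 2.
u-values: 4, -6, -8, -2; range = 4 − (-8) = 12.
v-values: 4, 4, -2, -6; range = 4 − (-6) = 10.
Area = (12 × 10) / 2 = 60.

60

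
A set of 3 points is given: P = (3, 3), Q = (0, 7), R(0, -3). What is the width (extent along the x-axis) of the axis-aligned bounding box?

max x = 3, min x = 0, so width = 3.

3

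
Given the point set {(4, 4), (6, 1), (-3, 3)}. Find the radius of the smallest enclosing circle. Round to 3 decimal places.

Call the three points A, B, C in the order given.
Side lengths²: AB² = 13, AC² = 50, BC² = 85.
Since BC² = 85 ≥ 50 + 13 = 63, the angle opposite BC is not acute, so the smallest enclosing circle has BC as diameter.
Centre = midpoint of BC = (1.5, 2), r² = 85/4 = 21.25.
r = √(21.25) ≈ 4.610.

4.610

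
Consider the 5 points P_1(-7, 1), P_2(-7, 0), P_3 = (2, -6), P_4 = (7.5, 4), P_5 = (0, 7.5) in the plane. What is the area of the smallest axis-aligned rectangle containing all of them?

x ranges over [-7, 7.5], width 14.5.
y ranges over [-6, 7.5], height 13.5.
Area = 14.5 × 13.5 = 195.75.

195.75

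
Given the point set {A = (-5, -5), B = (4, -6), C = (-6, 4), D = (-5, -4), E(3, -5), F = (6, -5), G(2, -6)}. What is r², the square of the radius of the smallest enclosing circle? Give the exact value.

56.25

By Welzl's lemma the MEC is supported by two points (diametrically opposite) or three points (on a circumcircle).
The farthest pair is C–F with squared distance 225. The circle on this segment as diameter has centre (0, -0.5) and r² = 225/4 = 56.25.
Check A: distance² to centre = 45.25 ≤ 56.25, so it lies inside.
All remaining points lie in this disk, and no smaller disk contains both endpoints, so this is the minimum enclosing circle.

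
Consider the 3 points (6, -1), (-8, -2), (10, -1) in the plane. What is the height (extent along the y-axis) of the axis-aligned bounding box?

max y = -1, min y = -2, so height = 1.

1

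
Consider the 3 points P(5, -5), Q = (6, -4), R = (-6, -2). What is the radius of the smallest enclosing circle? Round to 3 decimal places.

Side lengths²: PQ² = 2, PR² = 130, QR² = 148.
Since QR² = 148 ≥ 130 + 2 = 132, the angle opposite QR is not acute, so the smallest enclosing circle has QR as diameter.
Centre = midpoint of QR = (0, -3), r² = 148/4 = 37.
r = √37 ≈ 6.083.

6.083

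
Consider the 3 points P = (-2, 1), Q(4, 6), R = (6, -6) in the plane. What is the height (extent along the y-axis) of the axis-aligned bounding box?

max y = 6, min y = -6, so height = 12.

12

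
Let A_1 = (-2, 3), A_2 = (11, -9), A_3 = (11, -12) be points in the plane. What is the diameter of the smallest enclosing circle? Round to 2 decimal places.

19.85

Side lengths²: A_1A_2² = 313, A_1A_3² = 394, A_2A_3² = 9.
Since A_1A_3² = 394 ≥ 313 + 9 = 322, the angle opposite A_1A_3 is not acute, so the smallest enclosing circle has A_1A_3 as diameter.
Centre = midpoint of A_1A_3 = (4.5, -4.5), r² = 394/4 = 98.5.
Diameter = 2r = 2√(98.5) ≈ 19.85.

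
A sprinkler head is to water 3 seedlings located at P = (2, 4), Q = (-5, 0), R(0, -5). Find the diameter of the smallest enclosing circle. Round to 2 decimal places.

Side lengths²: PQ² = 65, PR² = 85, QR² = 50.
Since PR² = 85 < 65 + 50 = 115, the triangle is acute, so the smallest enclosing circle is the circumcircle.
Circumcentre = (-5/22, -5/22), r² = 5525/242.
Diameter = 2r = 2√(5525/242) ≈ 9.56.

9.56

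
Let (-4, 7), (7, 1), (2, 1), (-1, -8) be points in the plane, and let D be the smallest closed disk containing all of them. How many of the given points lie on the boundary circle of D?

The minimum enclosing circle is determined by three boundary points: (-4, 7), (7, 1), (-1, -8).
Their circumcentre is (-75/98, -15/98) with r² = 295945/4802.
The farthest remaining point (2, 1) is at distance² 43105/4802 ≤ 295945/4802.
The points at distance exactly r from the centre are (-4, 7), (7, 1), (-1, -8) — 3 points.

3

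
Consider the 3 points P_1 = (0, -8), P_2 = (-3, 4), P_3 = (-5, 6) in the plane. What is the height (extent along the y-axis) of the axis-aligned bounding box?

14

max y = 6, min y = -8, so height = 14.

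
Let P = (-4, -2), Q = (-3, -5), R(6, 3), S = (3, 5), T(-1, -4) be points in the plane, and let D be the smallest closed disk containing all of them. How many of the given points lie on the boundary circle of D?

The minimum enclosing circle is determined by three boundary points: Q, R, S.
Their circumcentre is (55/42, -11/14) with r² = 32045/882.
The farthest remaining point P is at distance² 26165/882 ≤ 32045/882.
The points at distance exactly r from the centre are Q, R, S — 3 points.

3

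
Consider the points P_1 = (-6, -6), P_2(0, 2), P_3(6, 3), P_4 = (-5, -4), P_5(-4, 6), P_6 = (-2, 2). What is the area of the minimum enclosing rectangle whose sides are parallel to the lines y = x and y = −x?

136.5

In coordinates u = x + y, v = x − y the rectangle is axis-aligned; the map (x,y)→(u,v) scales areas by 2.
u-values: -12, 2, 9, -9, 2, 0; range = 9 − (-12) = 21.
v-values: 0, -2, 3, -1, -10, -4; range = 3 − (-10) = 13.
Area = (21 × 13) / 2 = 136.5.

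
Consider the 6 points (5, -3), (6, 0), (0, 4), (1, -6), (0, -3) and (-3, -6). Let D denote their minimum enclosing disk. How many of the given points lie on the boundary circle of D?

3

By Welzl's lemma the MEC is supported by two points (diametrically opposite) or three points (on a circumcircle).
The minimum enclosing circle is determined by three boundary points: (6, 0), (0, 4), (-3, -6).
Their circumcentre is (7/12, -1.625) with r² = 18421/576.
The farthest remaining point (5, -3) is at distance² 12325/576 ≤ 18421/576.
The points at distance exactly r from the centre are (6, 0), (0, 4), (-3, -6) — 3 points.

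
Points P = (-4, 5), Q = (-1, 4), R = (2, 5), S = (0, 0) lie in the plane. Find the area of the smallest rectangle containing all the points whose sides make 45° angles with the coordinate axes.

31.5

In coordinates u = x + y, v = x − y the rectangle is axis-aligned; the map (x,y)→(u,v) scales areas by 2.
u-values: 1, 3, 7, 0; range = 7 − 0 = 7.
v-values: -9, -5, -3, 0; range = 0 − (-9) = 9.
Area = (7 × 9) / 2 = 31.5.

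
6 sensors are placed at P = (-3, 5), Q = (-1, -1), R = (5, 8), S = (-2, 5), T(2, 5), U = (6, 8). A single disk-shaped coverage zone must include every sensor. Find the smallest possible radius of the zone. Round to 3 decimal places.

5.701

The farthest pair is Q–U with squared distance 130. The circle on this segment as diameter has centre (2.5, 3.5) and r² = 130/4 = 32.5.
Check P: distance² to centre = 32.5 ≤ 32.5, so it lies inside.
All remaining points lie in this disk, and no smaller disk contains both endpoints, so this is the minimum enclosing circle.
r = √(32.5) ≈ 5.701.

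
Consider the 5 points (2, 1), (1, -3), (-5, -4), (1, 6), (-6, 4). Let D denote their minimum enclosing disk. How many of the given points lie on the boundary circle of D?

2

The minimum enclosing circle of a finite set is fixed by two of the points (as a diameter) or three (as a circumcircle).
The farthest pair is (-5, -4)–(1, 6) with squared distance 136. The circle on this segment as diameter has centre (-2, 1) and r² = 136/4 = 34.
Check (2, 1): distance² to centre = 16 ≤ 34, so it lies inside.
All remaining points lie in this disk, and no smaller disk contains both endpoints, so this is the minimum enclosing circle.
The points at distance exactly r from the centre are (-5, -4), (1, 6) — 2 points.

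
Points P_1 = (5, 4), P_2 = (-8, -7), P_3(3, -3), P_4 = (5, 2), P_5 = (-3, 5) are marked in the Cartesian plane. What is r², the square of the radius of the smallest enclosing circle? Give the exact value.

The farthest pair is P_1–P_2 with squared distance 290. The circle on this segment as diameter has centre (-1.5, -1.5) and r² = 290/4 = 72.5.
Check P_3: distance² to centre = 22.5 ≤ 72.5, so it lies inside.
All remaining points lie in this disk, and no smaller disk contains both endpoints, so this is the minimum enclosing circle.

72.5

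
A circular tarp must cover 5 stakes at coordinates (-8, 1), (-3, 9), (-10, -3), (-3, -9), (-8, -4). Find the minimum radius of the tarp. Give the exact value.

9

The farthest pair is (-3, 9)–(-3, -9) with squared distance 324. The circle on this segment as diameter has centre (-3, 0) and r² = 324/4 = 81.
Check (-8, 1): distance² to centre = 26 ≤ 81, so it lies inside.
All remaining points lie in this disk, and no smaller disk contains both endpoints, so this is the minimum enclosing circle.
r = √81 = 9.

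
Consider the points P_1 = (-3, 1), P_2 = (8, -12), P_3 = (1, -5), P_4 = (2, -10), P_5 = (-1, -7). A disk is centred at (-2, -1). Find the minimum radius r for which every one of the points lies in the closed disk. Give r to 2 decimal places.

14.87

The required radius is the distance from (-2, -1) to the farthest point.
Squared distances: 5, 221, 25, 97, 37.
Maximum is 221, attained at P_2.
r = √221 ≈ 14.87.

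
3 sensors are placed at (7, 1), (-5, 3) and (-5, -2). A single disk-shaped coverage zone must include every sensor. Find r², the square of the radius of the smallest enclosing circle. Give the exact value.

Call the three points A, B, C in the order given.
Side lengths²: AB² = 148, AC² = 153, BC² = 25.
Since AC² = 153 < 148 + 25 = 173, the triangle is acute, so the smallest enclosing circle is the circumcircle.
Circumcentre = (0.75, 0.5), r² = 39.3125.

39.3125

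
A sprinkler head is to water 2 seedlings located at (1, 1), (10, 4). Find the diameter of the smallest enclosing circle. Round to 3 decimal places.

The smallest circle enclosing two points has them as diameter endpoints.
Centre = midpoint = (5.5, 2.5); r² = |(1, 1)−(10, 4)|²/4 = 90/4 = 22.5.
Diameter = 2r = 2√(22.5) ≈ 9.487.

9.487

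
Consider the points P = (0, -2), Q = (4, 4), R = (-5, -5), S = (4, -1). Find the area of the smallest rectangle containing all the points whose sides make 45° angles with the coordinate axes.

In coordinates u = x + y, v = x − y the rectangle is axis-aligned; the map (x,y)→(u,v) scales areas by 2.
u-values: -2, 8, -10, 3; range = 8 − (-10) = 18.
v-values: 2, 0, 0, 5; range = 5 − 0 = 5.
Area = (18 × 5) / 2 = 45.

45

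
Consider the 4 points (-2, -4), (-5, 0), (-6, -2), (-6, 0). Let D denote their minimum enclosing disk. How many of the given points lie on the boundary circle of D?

2

By Welzl's lemma the MEC is supported by two points (diametrically opposite) or three points (on a circumcircle).
The farthest pair is (-2, -4)–(-6, 0) with squared distance 32. The circle on this segment as diameter has centre (-4, -2) and r² = 32/4 = 8.
Check (-5, 0): distance² to centre = 5 ≤ 8, so it lies inside.
All remaining points lie in this disk, and no smaller disk contains both endpoints, so this is the minimum enclosing circle.
The points at distance exactly r from the centre are (-2, -4), (-6, 0) — 2 points.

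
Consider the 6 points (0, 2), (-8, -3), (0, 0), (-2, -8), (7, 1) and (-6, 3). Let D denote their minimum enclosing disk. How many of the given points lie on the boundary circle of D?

The minimum enclosing circle of a finite set is fixed by two of the points (as a diameter) or three (as a circumcircle).
The farthest pair is (-8, -3)–(7, 1) with squared distance 241. The circle on this segment as diameter has centre (-0.5, -1) and r² = 241/4 = 60.25.
Check (0, 2): distance² to centre = 9.25 ≤ 60.25, so it lies inside.
All remaining points lie in this disk, and no smaller disk contains both endpoints, so this is the minimum enclosing circle.
The points at distance exactly r from the centre are (-8, -3), (7, 1) — 2 points.

2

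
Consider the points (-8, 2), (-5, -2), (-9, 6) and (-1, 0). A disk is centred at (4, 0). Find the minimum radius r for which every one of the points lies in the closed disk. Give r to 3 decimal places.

The required radius is the distance from (4, 0) to the farthest point.
Squared distances: 148, 85, 205, 25.
Maximum is 205, attained at (-9, 6).
r = √205 ≈ 14.318.

14.318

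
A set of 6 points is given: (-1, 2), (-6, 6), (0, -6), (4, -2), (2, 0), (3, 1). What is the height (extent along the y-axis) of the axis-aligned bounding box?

max y = 6, min y = -6, so height = 12.

12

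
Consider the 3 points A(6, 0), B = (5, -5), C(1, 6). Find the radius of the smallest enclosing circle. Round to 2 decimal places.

Side lengths²: AB² = 26, AC² = 61, BC² = 137.
Since BC² = 137 ≥ 61 + 26 = 87, the angle opposite BC is not acute, so the smallest enclosing circle has BC as diameter.
Centre = midpoint of BC = (3, 0.5), r² = 137/4 = 34.25.
r = √(34.25) ≈ 5.85.

5.85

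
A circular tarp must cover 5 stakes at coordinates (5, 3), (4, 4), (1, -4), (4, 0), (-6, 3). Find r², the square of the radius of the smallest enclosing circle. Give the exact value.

The minimum enclosing circle is determined by three boundary points: (5, 3), (1, -4), (-6, 3).
Their circumcentre is (-0.5, 1.5) with r² = 32.5.
The farthest remaining point (4, 4) is at distance² 26.5 ≤ 32.5.

32.5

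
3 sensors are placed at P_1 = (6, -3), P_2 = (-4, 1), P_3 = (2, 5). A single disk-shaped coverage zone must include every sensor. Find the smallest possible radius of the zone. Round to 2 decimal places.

5.43

Side lengths²: P_1P_2² = 116, P_1P_3² = 80, P_2P_3² = 52.
Since P_1P_2² = 116 < 80 + 52 = 132, the triangle is acute, so the smallest enclosing circle is the circumcircle.
Circumcentre = (1.25, -0.375), r² = 29.453125.
r = √(29.453125) ≈ 5.43.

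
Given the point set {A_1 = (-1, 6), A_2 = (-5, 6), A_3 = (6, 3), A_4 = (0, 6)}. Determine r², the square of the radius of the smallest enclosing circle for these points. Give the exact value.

The farthest pair is A_2–A_3 with squared distance 130. The circle on this segment as diameter has centre (0.5, 4.5) and r² = 130/4 = 32.5.
Check A_1: distance² to centre = 4.5 ≤ 32.5, so it lies inside.
All remaining points lie in this disk, and no smaller disk contains both endpoints, so this is the minimum enclosing circle.

32.5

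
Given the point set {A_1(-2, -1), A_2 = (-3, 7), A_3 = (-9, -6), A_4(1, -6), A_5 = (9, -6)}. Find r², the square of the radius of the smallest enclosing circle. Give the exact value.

The minimum enclosing circle is determined by three boundary points: A_2, A_3, A_5.
Their circumcentre is (0, -59/26) with r² = 64165/676.
The farthest remaining point A_4 is at distance² 10085/676 ≤ 64165/676.

64165/676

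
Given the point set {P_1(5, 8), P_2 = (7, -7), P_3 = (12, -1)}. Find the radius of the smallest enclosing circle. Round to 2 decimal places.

7.57

Side lengths²: P_1P_2² = 229, P_1P_3² = 130, P_2P_3² = 61.
Since P_1P_2² = 229 ≥ 130 + 61 = 191, the angle opposite P_1P_2 is not acute, so the smallest enclosing circle has P_1P_2 as diameter.
Centre = midpoint of P_1P_2 = (6, 0.5), r² = 229/4 = 57.25.
r = √(57.25) ≈ 7.57.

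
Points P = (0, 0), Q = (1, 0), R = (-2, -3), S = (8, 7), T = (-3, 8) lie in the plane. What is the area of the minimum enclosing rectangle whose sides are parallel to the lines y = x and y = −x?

120

In coordinates u = x + y, v = x − y the rectangle is axis-aligned; the map (x,y)→(u,v) scales areas by 2.
u-values: 0, 1, -5, 15, 5; range = 15 − (-5) = 20.
v-values: 0, 1, 1, 1, -11; range = 1 − (-11) = 12.
Area = (20 × 12) / 2 = 120.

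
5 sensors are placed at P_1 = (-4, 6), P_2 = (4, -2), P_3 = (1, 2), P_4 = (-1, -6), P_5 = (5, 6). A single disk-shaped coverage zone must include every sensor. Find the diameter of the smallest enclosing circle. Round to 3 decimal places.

13.829

The minimum enclosing circle is determined by three boundary points: P_1, P_4, P_5.
Their circumcentre is (0.5, 0.75) with r² = 47.8125.
The farthest remaining point P_2 is at distance² 19.8125 ≤ 47.8125.
Diameter = 2r = 2√(47.8125) ≈ 13.829.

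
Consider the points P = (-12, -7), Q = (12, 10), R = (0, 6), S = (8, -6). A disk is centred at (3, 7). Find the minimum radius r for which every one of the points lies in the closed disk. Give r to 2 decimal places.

The required radius is the distance from (3, 7) to the farthest point.
Squared distances: 421, 90, 10, 194.
Maximum is 421, attained at P.
r = √421 ≈ 20.52.

20.52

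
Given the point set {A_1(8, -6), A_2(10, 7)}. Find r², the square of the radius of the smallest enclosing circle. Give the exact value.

43.25

The smallest circle enclosing two points has them as diameter endpoints.
Centre = midpoint = (9, 0.5); r² = |A_1A_2|²/4 = 173/4 = 43.25.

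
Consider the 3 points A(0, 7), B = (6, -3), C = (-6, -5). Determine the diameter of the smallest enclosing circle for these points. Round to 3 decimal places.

Side lengths²: AB² = 136, AC² = 180, BC² = 148.
Since AC² = 180 < 148 + 136 = 284, the triangle is acute, so the smallest enclosing circle is the circumcircle.
Circumcentre = (-7/11, -2/11), r² = 6290/121.
Diameter = 2r = 2√(6290/121) ≈ 14.420.

14.420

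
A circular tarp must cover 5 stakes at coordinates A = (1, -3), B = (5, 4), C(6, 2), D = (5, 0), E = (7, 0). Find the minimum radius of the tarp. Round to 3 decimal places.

4.031

By Welzl's lemma the MEC is supported by two points (diametrically opposite) or three points (on a circumcircle).
The farthest pair is A–B with squared distance 65. The circle on this segment as diameter has centre (3, 0.5) and r² = 65/4 = 16.25.
Check C: distance² to centre = 11.25 ≤ 16.25, so it lies inside.
All remaining points lie in this disk, and no smaller disk contains both endpoints, so this is the minimum enclosing circle.
r = √(16.25) ≈ 4.031.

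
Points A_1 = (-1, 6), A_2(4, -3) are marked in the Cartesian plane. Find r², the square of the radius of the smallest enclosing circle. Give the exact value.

The smallest circle enclosing two points has them as diameter endpoints.
Centre = midpoint = (1.5, 1.5); r² = |A_1A_2|²/4 = 106/4 = 26.5.

26.5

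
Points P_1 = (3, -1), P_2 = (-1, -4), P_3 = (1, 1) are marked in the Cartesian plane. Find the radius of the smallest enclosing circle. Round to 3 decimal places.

Side lengths²: P_1P_2² = 25, P_1P_3² = 8, P_2P_3² = 29.
Since P_2P_3² = 29 < 25 + 8 = 33, the triangle is acute, so the smallest enclosing circle is the circumcircle.
Circumcentre = (5/14, -23/14), r² = 725/98.
r = √(725/98) ≈ 2.720.

2.720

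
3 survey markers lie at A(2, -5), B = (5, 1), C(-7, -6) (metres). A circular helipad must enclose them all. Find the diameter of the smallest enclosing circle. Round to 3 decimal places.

Side lengths²: AB² = 45, AC² = 82, BC² = 193.
Since BC² = 193 ≥ 82 + 45 = 127, the angle opposite BC is not acute, so the smallest enclosing circle has BC as diameter.
Centre = midpoint of BC = (-1, -2.5), r² = 193/4 = 48.25.
Diameter = 2r = 2√(48.25) ≈ 13.892.

13.892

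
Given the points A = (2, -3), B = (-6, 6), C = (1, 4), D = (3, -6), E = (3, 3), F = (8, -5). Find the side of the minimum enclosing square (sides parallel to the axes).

The bounding box has width 14 and height 12.
An axis-aligned square enclosing the set must have side ≥ max(width, height).
So the minimum side is max(14, 12) = 14.

14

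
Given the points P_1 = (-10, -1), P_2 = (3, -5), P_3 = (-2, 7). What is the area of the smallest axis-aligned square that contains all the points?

The bounding box has width 13 and height 12.
An axis-aligned square enclosing the set must have side ≥ max(width, height).
So the minimum side is max(13, 12) = 13.
Area = 13² = 169.

169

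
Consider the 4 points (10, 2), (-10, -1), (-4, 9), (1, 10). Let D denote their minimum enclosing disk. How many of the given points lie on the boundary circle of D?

By Welzl's lemma the MEC is supported by two points (diametrically opposite) or three points (on a circumcircle).
The farthest pair is (10, 2)–(-10, -1) with squared distance 409. The circle on this segment as diameter has centre (0, 0.5) and r² = 409/4 = 102.25.
Check (-4, 9): distance² to centre = 88.25 ≤ 102.25, so it lies inside.
All remaining points lie in this disk, and no smaller disk contains both endpoints, so this is the minimum enclosing circle.
The points at distance exactly r from the centre are (10, 2), (-10, -1) — 2 points.

2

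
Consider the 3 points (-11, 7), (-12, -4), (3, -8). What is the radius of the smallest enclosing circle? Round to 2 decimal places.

10.26

Call the three points A, B, C in the order given.
Side lengths²: AB² = 122, AC² = 421, BC² = 241.
Since AC² = 421 ≥ 241 + 122 = 363, the angle opposite AC is not acute, so the smallest enclosing circle has AC as diameter.
Centre = midpoint of AC = (-4, -0.5), r² = 421/4 = 105.25.
r = √(105.25) ≈ 10.26.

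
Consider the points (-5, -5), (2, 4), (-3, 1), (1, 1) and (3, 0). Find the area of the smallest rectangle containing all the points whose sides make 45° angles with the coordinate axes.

In coordinates u = x + y, v = x − y the rectangle is axis-aligned; the map (x,y)→(u,v) scales areas by 2.
u-values: -10, 6, -2, 2, 3; range = 6 − (-10) = 16.
v-values: 0, -2, -4, 0, 3; range = 3 − (-4) = 7.
Area = (16 × 7) / 2 = 56.

56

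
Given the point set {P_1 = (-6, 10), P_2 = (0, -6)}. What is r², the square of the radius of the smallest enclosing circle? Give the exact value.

The smallest circle enclosing two points has them as diameter endpoints.
Centre = midpoint = (-3, 2); r² = |P_1P_2|²/4 = 292/4 = 73.

73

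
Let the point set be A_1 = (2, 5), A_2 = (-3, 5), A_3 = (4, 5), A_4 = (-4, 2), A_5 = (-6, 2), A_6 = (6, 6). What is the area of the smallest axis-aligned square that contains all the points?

144

The bounding box has width 12 and height 4.
An axis-aligned square enclosing the set must have side ≥ max(width, height).
So the minimum side is max(12, 4) = 12.
Area = 12² = 144.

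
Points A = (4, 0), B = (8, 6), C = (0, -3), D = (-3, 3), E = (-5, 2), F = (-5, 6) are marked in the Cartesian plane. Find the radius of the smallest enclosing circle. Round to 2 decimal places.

The minimum enclosing circle of a finite set is fixed by two of the points (as a diameter) or three (as a circumcircle).
The minimum enclosing circle is determined by three boundary points: B, C, F.
Their circumcentre is (1.5, 67/18) with r² = 7685/162.
The farthest remaining point E is at distance² 7325/162 ≤ 7685/162.
r = √(7685/162) ≈ 6.89.

6.89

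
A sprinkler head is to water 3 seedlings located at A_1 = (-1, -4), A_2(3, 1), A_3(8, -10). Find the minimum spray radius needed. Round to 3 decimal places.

Side lengths²: A_1A_2² = 41, A_1A_3² = 117, A_2A_3² = 146.
Since A_2A_3² = 146 < 117 + 41 = 158, the triangle is acute, so the smallest enclosing circle is the circumcircle.
Circumcentre = (231/46, -217/46), r² = 38909/1058.
r = √(38909/1058) ≈ 6.064.

6.064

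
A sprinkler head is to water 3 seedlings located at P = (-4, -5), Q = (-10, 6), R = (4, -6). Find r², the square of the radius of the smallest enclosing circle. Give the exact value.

85

Side lengths²: PQ² = 157, PR² = 65, QR² = 340.
Since QR² = 340 ≥ 157 + 65 = 222, the angle opposite QR is not acute, so the smallest enclosing circle has QR as diameter.
Centre = midpoint of QR = (-3, 0), r² = 340/4 = 85.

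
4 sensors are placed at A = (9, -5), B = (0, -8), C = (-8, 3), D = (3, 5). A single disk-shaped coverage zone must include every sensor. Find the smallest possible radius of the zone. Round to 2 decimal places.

By Welzl's lemma the MEC is supported by two points (diametrically opposite) or three points (on a circumcircle).
The farthest pair is A–C with squared distance 353. The circle on this segment as diameter has centre (0.5, -1) and r² = 353/4 = 88.25.
Check B: distance² to centre = 49.25 ≤ 88.25, so it lies inside.
All remaining points lie in this disk, and no smaller disk contains both endpoints, so this is the minimum enclosing circle.
r = √(88.25) ≈ 9.39.

9.39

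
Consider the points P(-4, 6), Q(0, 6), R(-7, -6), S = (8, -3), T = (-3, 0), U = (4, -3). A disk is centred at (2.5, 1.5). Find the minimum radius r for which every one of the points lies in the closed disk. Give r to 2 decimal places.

12.10

The required radius is the distance from (2.5, 1.5) to the farthest point.
Squared distances: 62.5, 26.5, 146.5, 50.5, 32.5, 22.5.
Maximum is 146.5, attained at R.
r = √(146.5) ≈ 12.10.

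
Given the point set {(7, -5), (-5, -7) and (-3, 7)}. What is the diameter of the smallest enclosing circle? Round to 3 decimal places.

Call the three points A, B, C in the order given.
Side lengths²: AB² = 148, AC² = 244, BC² = 200.
Since AC² = 244 < 200 + 148 = 348, the triangle is acute, so the smallest enclosing circle is the circumcircle.
Circumcentre = (4/41, -24/41), r² = 112850/1681.
Diameter = 2r = 2√(112850/1681) ≈ 16.387.

16.387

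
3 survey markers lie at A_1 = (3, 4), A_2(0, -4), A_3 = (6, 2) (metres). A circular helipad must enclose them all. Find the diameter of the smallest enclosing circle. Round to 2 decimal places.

8.71

Side lengths²: A_1A_2² = 73, A_1A_3² = 13, A_2A_3² = 72.
Since A_1A_2² = 73 < 72 + 13 = 85, the triangle is acute, so the smallest enclosing circle is the circumcircle.
Circumcentre = (2.3, -0.3), r² = 18.98.
Diameter = 2r = 2√(18.98) ≈ 8.71.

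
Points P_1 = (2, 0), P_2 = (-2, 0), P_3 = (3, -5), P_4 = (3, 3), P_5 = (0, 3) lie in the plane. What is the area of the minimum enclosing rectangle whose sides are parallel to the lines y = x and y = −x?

44

In coordinates u = x + y, v = x − y the rectangle is axis-aligned; the map (x,y)→(u,v) scales areas by 2.
u-values: 2, -2, -2, 6, 3; range = 6 − (-2) = 8.
v-values: 2, -2, 8, 0, -3; range = 8 − (-3) = 11.
Area = (8 × 11) / 2 = 44.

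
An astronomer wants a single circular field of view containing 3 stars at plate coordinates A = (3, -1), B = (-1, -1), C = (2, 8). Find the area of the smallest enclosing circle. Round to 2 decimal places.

Side lengths²: AB² = 16, AC² = 82, BC² = 90.
Since BC² = 90 < 82 + 16 = 98, the triangle is acute, so the smallest enclosing circle is the circumcircle.
Circumcentre = (1, 10/3), r² = 205/9.
Area = π·r² = π·205/9 ≈ 71.56.

71.56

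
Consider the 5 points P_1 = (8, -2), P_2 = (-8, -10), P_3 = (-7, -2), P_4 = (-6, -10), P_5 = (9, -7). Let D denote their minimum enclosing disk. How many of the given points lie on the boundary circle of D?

The minimum enclosing circle of a finite set is fixed by two of the points (as a diameter) or three (as a circumcircle).
The minimum enclosing circle is determined by three boundary points: P_1, P_2, P_5.
Their circumcentre is (1/11, -68/11) with r² = 9685/121.
The farthest remaining point P_3 is at distance² 8200/121 ≤ 9685/121.
The points at distance exactly r from the centre are P_1, P_2, P_5 — 3 points.

3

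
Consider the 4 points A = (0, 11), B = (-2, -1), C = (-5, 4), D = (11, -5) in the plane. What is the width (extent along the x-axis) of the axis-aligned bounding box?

16

max x = 11, min x = -5, so width = 16.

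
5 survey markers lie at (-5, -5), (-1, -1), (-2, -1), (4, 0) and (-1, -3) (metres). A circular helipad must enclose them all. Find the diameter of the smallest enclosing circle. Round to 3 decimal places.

10.296

A smallest enclosing disk is always determined by at most three of the input points on its boundary.
The farthest pair is (-5, -5)–(4, 0) with squared distance 106. The circle on this segment as diameter has centre (-0.5, -2.5) and r² = 106/4 = 26.5.
Check (-1, -1): distance² to centre = 2.5 ≤ 26.5, so it lies inside.
All remaining points lie in this disk, and no smaller disk contains both endpoints, so this is the minimum enclosing circle.
Diameter = 2r = 2√(26.5) ≈ 10.296.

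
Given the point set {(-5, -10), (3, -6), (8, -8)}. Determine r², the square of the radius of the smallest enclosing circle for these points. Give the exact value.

Call the three points A, B, C in the order given.
Side lengths²: AB² = 80, AC² = 173, BC² = 29.
Since AC² = 173 ≥ 80 + 29 = 109, the angle opposite AC is not acute, so the smallest enclosing circle has AC as diameter.
Centre = midpoint of AC = (1.5, -9), r² = 173/4 = 43.25.

43.25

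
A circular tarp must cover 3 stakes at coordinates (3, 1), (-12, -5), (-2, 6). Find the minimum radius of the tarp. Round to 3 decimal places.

8.087

Call the three points A, B, C in the order given.
Side lengths²: AB² = 261, AC² = 50, BC² = 221.
Since AB² = 261 < 221 + 50 = 271, the triangle is acute, so the smallest enclosing circle is the circumcircle.
Circumcentre = (-65/14, -23/14), r² = 6409/98.
r = √(6409/98) ≈ 8.087.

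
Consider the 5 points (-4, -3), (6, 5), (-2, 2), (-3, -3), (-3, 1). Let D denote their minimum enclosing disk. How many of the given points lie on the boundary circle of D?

2

The farthest pair is (-4, -3)–(6, 5) with squared distance 164. The circle on this segment as diameter has centre (1, 1) and r² = 164/4 = 41.
Check (-2, 2): distance² to centre = 10 ≤ 41, so it lies inside.
All remaining points lie in this disk, and no smaller disk contains both endpoints, so this is the minimum enclosing circle.
The points at distance exactly r from the centre are (-4, -3), (6, 5) — 2 points.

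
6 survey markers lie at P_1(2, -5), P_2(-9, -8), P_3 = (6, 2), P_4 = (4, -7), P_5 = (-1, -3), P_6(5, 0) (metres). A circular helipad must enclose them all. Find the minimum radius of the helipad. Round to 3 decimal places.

The farthest pair is P_2–P_3 with squared distance 325. The circle on this segment as diameter has centre (-1.5, -3) and r² = 325/4 = 81.25.
Check P_1: distance² to centre = 16.25 ≤ 81.25, so it lies inside.
All remaining points lie in this disk, and no smaller disk contains both endpoints, so this is the minimum enclosing circle.
r = √(81.25) ≈ 9.014.

9.014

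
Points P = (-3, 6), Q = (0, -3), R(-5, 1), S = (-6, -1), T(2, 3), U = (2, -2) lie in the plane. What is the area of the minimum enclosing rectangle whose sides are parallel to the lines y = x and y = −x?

In coordinates u = x + y, v = x − y the rectangle is axis-aligned; the map (x,y)→(u,v) scales areas by 2.
u-values: 3, -3, -4, -7, 5, 0; range = 5 − (-7) = 12.
v-values: -9, 3, -6, -5, -1, 4; range = 4 − (-9) = 13.
Area = (12 × 13) / 2 = 78.

78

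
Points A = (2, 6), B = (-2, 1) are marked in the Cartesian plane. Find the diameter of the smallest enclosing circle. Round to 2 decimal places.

The smallest circle enclosing two points has them as diameter endpoints.
Centre = midpoint = (0, 3.5); r² = |AB|²/4 = 41/4 = 10.25.
Diameter = 2r = 2√(10.25) ≈ 6.40.

6.40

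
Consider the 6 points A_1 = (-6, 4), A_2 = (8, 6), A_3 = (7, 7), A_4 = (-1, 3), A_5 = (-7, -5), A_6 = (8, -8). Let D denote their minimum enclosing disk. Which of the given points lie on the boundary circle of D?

The minimum enclosing circle of a finite set is fixed by two of the points (as a diameter) or three (as a circumcircle).
The minimum enclosing circle is determined by three boundary points: A_3, A_5, A_6.
Their circumcentre is (60/37, -33/37) with r² = 124865/1369.
The farthest remaining point A_2 is at distance² 120721/1369 ≤ 124865/1369.
The points at distance exactly r from the centre are A_3, A_5, A_6 — 3 points.

A_3, A_5, A_6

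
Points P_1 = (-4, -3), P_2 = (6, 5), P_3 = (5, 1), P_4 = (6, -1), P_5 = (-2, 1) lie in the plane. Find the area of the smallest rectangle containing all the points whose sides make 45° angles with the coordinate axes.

In coordinates u = x + y, v = x − y the rectangle is axis-aligned; the map (x,y)→(u,v) scales areas by 2.
u-values: -7, 11, 6, 5, -1; range = 11 − (-7) = 18.
v-values: -1, 1, 4, 7, -3; range = 7 − (-3) = 10.
Area = (18 × 10) / 2 = 90.

90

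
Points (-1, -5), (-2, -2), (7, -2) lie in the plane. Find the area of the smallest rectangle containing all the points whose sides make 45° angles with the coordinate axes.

49.5

In coordinates u = x + y, v = x − y the rectangle is axis-aligned; the map (x,y)→(u,v) scales areas by 2.
u-values: -6, -4, 5; range = 5 − (-6) = 11.
v-values: 4, 0, 9; range = 9 − 0 = 9.
Area = (11 × 9) / 2 = 49.5.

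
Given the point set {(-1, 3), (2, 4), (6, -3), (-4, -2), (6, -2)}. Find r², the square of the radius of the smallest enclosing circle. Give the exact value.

6565/242

The minimum enclosing circle of a finite set is fixed by two of the points (as a diameter) or three (as a circumcircle).
The minimum enclosing circle is determined by three boundary points: (2, 4), (6, -3), (-4, -2).
Their circumcentre is (25/22, -25/22) with r² = 6565/242.
The farthest remaining point (6, -2) is at distance² 5905/242 ≤ 6565/242.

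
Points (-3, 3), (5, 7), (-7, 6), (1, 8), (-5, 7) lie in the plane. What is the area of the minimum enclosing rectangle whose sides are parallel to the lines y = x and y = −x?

In coordinates u = x + y, v = x − y the rectangle is axis-aligned; the map (x,y)→(u,v) scales areas by 2.
u-values: 0, 12, -1, 9, 2; range = 12 − (-1) = 13.
v-values: -6, -2, -13, -7, -12; range = -2 − (-13) = 11.
Area = (13 × 11) / 2 = 71.5.

71.5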